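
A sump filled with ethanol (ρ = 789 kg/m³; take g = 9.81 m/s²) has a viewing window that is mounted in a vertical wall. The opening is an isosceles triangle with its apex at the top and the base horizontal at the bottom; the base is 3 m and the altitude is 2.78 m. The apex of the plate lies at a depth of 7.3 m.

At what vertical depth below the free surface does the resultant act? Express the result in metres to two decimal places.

γ = ρg = 789 × 9.81 / 1000 = 7.74009 kN/m³.
With the apex up, the centroid sits 2h/3 = 2 × 2.78/3 = 1.85333 m below the apex, so the centroid depth is h_c = 7.3 + 1.85333 = 9.15333 m.
A = ½ × 3 × 2.78 = 4.17 m².
Resultant F = γ·h_c·A = 7.74009 × 9.15333 × 4.17 = 295.434 kN.
I_c = b·h³/36 = 3 × 2.78³/36 = 1.79041 m⁴.
Centre of pressure: y_p = y_c + I_c/(y_c·A) = 9.15333 + 1.79041/(9.15333 × 4.17) = 9.15333 + 0.046907 = 9.20024 m along the plane.

h_p = 9.20 m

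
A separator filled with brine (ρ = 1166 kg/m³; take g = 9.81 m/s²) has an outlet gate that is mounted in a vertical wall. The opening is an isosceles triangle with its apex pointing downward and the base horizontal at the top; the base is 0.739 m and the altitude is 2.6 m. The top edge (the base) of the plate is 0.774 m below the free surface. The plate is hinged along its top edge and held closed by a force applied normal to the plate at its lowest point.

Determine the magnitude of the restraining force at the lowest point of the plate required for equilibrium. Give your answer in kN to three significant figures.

P ≈ 7.60 kN

γ = ρg = 1166 × 9.81 / 1000 = 11.43846 kN/m³.
With the apex down, the centroid sits h/3 = 2.6/3 = 0.866667 m below the base (the top edge), so the centroid depth is h_c = 0.774 + 0.866667 = 1.64067 m.
A = ½ × 0.739 × 2.6 = 0.9607 m².
Resultant F = γ·h_c·A = 11.43846 × 1.64067 × 0.9607 = 18.0292 kN.
I_c = b·h³/36 = 0.739 × 2.6³/36 = 0.360796 m⁴.
Centre of pressure: y_p = y_c + I_c/(y_c·A) = 1.64067 + 0.360796/(1.64067 × 0.9607) = 1.64067 + 0.228904 = 1.86957 m along the plane.
The resultant acts 0.866667 + 0.228904 = 1.09557 m (along the plate) below the hinge at the top edge, so the moment about the hinge is M = F × 1.09557 = 18.0292 × 1.09557 = 19.7523 kN·m.
A normal force at the bottom, 2.6 m from the hinge, must supply this moment: P = 19.7523/2.6 = 7.59704 kN.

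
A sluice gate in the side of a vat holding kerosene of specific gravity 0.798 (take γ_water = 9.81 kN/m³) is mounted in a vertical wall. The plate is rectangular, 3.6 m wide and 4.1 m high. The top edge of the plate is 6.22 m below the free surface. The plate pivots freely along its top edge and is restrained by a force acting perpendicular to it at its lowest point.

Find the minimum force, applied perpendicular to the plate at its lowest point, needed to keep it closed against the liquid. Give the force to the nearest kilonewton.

γ = 0.798 × 9.81 = 7.82838 kN/m³.
The centroid lies 4.1/2 = 2.05 m below the top edge, so the centroid depth is h_c = 6.22 + 2.05 = 8.27 m.
A = 3.6 × 4.1 = 14.76 m².
Resultant F = γ·h_c·A = 7.82838 × 8.27 × 14.76 = 955.573 kN.
I_c = b·h³/12 = 3.6 × 4.1³/12 = 20.6763 m⁴.
Centre of pressure: y_p = y_c + I_c/(y_c·A) = 8.27 + 20.6763/(8.27 × 14.76) = 8.27 + 0.169387 = 8.43939 m along the plane.
The resultant acts 2.05 + 0.169387 = 2.21939 m (along the plate) below the hinge at the top edge, so the moment about the hinge is M = F × 2.21939 = 955.573 × 2.21939 = 2120.79 kN·m.
A normal force at the bottom, 4.1 m from the hinge, must supply this moment: P = 2120.79/4.1 = 517.266 kN.

P ≈ 517 kN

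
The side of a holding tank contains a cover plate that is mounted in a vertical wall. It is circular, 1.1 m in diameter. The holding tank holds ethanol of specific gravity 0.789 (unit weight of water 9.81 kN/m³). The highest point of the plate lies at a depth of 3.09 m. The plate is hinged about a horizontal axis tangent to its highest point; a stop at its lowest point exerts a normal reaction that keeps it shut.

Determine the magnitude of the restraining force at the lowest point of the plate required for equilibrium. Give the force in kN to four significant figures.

P ≈ 13.89 kN

γ = 0.789 × 9.81 = 7.74009 kN/m³.
The centroid is at the centre, 0.55 m below the top of the plate, so the centroid depth is h_c = 3.09 + 0.55 = 3.64 m.
A = π(0.55)² = 0.950332 m².
Resultant F = γ·h_c·A = 7.74009 × 3.64 × 0.950332 = 26.7746 kN.
I_c = πr⁴/4 = π × 0.55⁴/4 = 0.0718688 m⁴.
Centre of pressure: y_p = y_c + I_c/(y_c·A) = 3.64 + 0.0718688/(3.64 × 0.950332) = 3.64 + 0.0207761 = 3.66078 m along the plane.
The resultant acts 0.55 + 0.0207761 = 0.570776 m (along the plate) below the hinge at the top edge, so the moment about the hinge is M = F × 0.570776 = 26.7746 × 0.570776 = 15.2823 kN·m.
A normal force at the bottom, 1.1 m from the hinge, must supply this moment: P = 15.2823/1.1 = 13.893 kN.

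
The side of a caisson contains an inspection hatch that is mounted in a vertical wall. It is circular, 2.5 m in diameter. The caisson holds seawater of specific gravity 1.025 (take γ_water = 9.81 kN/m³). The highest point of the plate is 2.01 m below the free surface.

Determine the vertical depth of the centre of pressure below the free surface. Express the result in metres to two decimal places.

γ = 1.025 × 9.81 = 10.05525 kN/m³.
The centroid is at the centre, 1.25 m below the top of the plate, so the centroid depth is h_c = 2.01 + 1.25 = 3.26 m.
A = π(1.25)² = 4.90874 m².
Resultant F = γ·h_c·A = 10.05525 × 3.26 × 4.90874 = 160.909 kN.
I_c = πr⁴/4 = π × 1.25⁴/4 = 1.91748 m⁴.
Centre of pressure: y_p = y_c + I_c/(y_c·A) = 3.26 + 1.91748/(3.26 × 4.90874) = 3.26 + 0.119824 = 3.37982 m along the plane.

h_p = 3.38 m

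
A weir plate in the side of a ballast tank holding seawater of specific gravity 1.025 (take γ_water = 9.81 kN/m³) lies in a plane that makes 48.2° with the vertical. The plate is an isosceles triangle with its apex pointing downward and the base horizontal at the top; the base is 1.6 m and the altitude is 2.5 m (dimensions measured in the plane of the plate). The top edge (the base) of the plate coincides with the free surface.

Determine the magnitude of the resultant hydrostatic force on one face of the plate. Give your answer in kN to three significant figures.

γ = 1.025 × 9.81 = 10.05525 kN/m³.
The plate makes 48.2° with the vertical, i.e. θ = 90° − 48.2° = 41.8° to the horizontal. Measuring y along the incline from the free-surface line, vertical depth h = y·sinθ with sinθ = 0.666532.
With the apex down, the centroid sits h/3 = 2.5/3 = 0.833333 m below the base (the top edge), so y_c = 0.833333 m and h_c = 0.833333 × 0.666532 = 0.555443 m.
A = ½ × 1.6 × 2.5 = 2 m².
Resultant F = γ·h_c·A = 10.05525 × 0.555443 × 2 = 11.1702 kN.

F ≈ 11.2 kN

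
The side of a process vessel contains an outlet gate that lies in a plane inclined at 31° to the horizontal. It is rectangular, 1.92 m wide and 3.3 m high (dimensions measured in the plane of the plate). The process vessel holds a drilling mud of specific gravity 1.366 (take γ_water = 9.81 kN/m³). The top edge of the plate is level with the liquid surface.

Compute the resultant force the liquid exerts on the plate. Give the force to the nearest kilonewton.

F ≈ 72 kN

γ = 1.366 × 9.81 = 13.40046 kN/m³.
Let θ = 31° be the plate's angle to the horizontal; measure y along the incline from where the plane meets the free surface. Vertical depth h = y·sinθ with sinθ = 0.515038.
The centroid lies 3.3/2 = 1.65 m below the top edge, so y_c = 1.65 m and h_c = 1.65 × 0.515038 = 0.849813 m.
A = 1.92 × 3.3 = 6.336 m².
Resultant F = γ·h_c·A = 13.40046 × 0.849813 × 6.336 = 72.1536 kN.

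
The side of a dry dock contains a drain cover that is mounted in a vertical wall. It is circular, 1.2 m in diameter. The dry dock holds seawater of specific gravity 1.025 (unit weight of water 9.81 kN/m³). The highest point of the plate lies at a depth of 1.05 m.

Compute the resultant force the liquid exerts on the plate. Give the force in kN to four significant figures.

γ = 1.025 × 9.81 = 10.05525 kN/m³.
The centroid is at the centre, 0.6 m below the top of the plate, so the centroid depth is h_c = 1.05 + 0.6 = 1.65 m.
A = π(0.6)² = 1.13097 m².
Resultant F = γ·h_c·A = 10.05525 × 1.65 × 1.13097 = 18.7641 kN.

F ≈ 18.76 kN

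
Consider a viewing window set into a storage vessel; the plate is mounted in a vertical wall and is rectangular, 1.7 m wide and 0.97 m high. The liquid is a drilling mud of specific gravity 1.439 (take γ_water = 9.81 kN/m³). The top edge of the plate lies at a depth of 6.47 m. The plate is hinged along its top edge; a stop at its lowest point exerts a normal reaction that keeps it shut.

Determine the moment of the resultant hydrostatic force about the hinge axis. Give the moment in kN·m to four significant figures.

M ≈ 80.35 kN·m

γ = 1.439 × 9.81 = 14.11659 kN/m³.
The centroid lies 0.97/2 = 0.485 m below the top edge, so the centroid depth is h_c = 6.47 + 0.485 = 6.955 m.
A = 1.7 × 0.97 = 1.649 m².
Resultant F = γ·h_c·A = 14.11659 × 6.955 × 1.649 = 161.9 kN.
I_c = b·h³/12 = 1.7 × 0.97³/12 = 0.129295 m⁴.
Centre of pressure: y_p = y_c + I_c/(y_c·A) = 6.955 + 0.129295/(6.955 × 1.649) = 6.955 + 0.0112736 = 6.96627 m along the plane.
The resultant acts 0.485 + 0.0112736 = 0.496274 m (along the plate) below the hinge at the top edge, so the moment about the hinge is M = F × 0.496274 = 161.9 × 0.496274 = 80.3468 kN·m.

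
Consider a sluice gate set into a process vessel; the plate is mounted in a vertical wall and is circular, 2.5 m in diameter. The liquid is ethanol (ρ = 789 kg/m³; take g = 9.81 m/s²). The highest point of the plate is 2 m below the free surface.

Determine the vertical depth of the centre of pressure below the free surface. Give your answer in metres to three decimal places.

h_p = 3.370 m

γ = ρg = 789 × 9.81 / 1000 = 7.74009 kN/m³.
The centroid is at the centre, 1.25 m below the top of the plate, so the centroid depth is h_c = 2 + 1.25 = 3.25 m.
A = π(1.25)² = 4.90874 m².
Resultant F = γ·h_c·A = 7.74009 × 3.25 × 4.90874 = 123.481 kN.
I_c = πr⁴/4 = π × 1.25⁴/4 = 1.91748 m⁴.
Centre of pressure: y_p = y_c + I_c/(y_c·A) = 3.25 + 1.91748/(3.25 × 4.90874) = 3.25 + 0.120193 = 3.37019 m along the plane.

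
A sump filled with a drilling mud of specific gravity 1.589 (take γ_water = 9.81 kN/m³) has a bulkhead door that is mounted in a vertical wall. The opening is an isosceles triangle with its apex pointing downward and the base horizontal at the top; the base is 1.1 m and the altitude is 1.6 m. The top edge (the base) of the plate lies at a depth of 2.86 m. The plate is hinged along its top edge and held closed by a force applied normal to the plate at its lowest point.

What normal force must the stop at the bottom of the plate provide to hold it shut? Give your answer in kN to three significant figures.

P ≈ 16.7 kN

γ = 1.589 × 9.81 = 15.58809 kN/m³.
With the apex down, the centroid sits h/3 = 1.6/3 = 0.533333 m below the base (the top edge), so the centroid depth is h_c = 2.86 + 0.533333 = 3.39333 m.
A = ½ × 1.1 × 1.6 = 0.88 m².
Resultant F = γ·h_c·A = 15.58809 × 3.39333 × 0.88 = 46.5481 kN.
I_c = b·h³/36 = 1.1 × 1.6³/36 = 0.125156 m⁴.
Centre of pressure: y_p = y_c + I_c/(y_c·A) = 3.39333 + 0.125156/(3.39333 × 0.88) = 3.39333 + 0.0419124 = 3.43524 m along the plane.
The resultant acts 0.533333 + 0.0419124 = 0.575245 m (along the plate) below the hinge at the top edge, so the moment about the hinge is M = F × 0.575245 = 46.5481 × 0.575245 = 26.7766 kN·m.
A normal force at the bottom, 1.6 m from the hinge, must supply this moment: P = 26.7766/1.6 = 16.7354 kN.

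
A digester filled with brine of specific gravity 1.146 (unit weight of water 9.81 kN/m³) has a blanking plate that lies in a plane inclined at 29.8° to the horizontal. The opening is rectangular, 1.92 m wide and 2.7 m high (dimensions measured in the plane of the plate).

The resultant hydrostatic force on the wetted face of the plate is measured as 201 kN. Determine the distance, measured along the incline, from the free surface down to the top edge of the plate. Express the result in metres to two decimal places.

γ = 1.146 × 9.81 = 11.24226 kN/m³.
A = 1.92 × 2.7 = 5.184 m².
From F = γ·h_c·A, the centroid depth is h_c = 201/(11.24226 × 5.184) = 3.44887 m.
Let θ = 29.8° be the plate's angle to the horizontal; measure y along the incline from where the plane meets the free surface. Vertical depth h = y·sinθ with sinθ = 0.496974.
Along the incline, y_c = h_c/sinθ = 3.44887/0.496974 = 6.93974 m.
The centroid lies 2.7/2 = 1.35 m below the top edge, so the top edge sits at y_top = 6.93974 − 1.35 = 5.58974 m along the incline.

y_top ≈ 5.59 m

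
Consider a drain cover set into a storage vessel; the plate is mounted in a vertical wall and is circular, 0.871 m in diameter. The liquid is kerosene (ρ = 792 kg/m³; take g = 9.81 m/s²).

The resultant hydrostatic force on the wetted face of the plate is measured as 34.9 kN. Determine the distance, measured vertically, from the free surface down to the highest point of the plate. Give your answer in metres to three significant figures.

d_top ≈ 7.10 m

γ = ρg = 792 × 9.81 / 1000 = 7.76952 kN/m³.
A = π(0.4355)² = 0.595835 m².
From F = γ·h_c·A, the centroid depth is h_c = 34.9/(7.76952 × 0.595835) = 7.53885 m.
The centroid is at the centre, 0.4355 m below the top of the plate, so the highest point sits at h_top = 7.53885 − 0.4355 = 7.10335 m below the surface.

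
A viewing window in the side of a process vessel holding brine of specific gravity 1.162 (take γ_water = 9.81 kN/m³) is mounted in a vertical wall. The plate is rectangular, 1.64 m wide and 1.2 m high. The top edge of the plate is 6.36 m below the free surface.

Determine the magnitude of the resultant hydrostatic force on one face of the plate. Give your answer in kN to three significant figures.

F ≈ 156 kN

γ = 1.162 × 9.81 = 11.39922 kN/m³.
The centroid lies 1.2/2 = 0.6 m below the top edge, so the centroid depth is h_c = 6.36 + 0.6 = 6.96 m.
A = 1.64 × 1.2 = 1.968 m².
Resultant F = γ·h_c·A = 11.39922 × 6.96 × 1.968 = 156.138 kN.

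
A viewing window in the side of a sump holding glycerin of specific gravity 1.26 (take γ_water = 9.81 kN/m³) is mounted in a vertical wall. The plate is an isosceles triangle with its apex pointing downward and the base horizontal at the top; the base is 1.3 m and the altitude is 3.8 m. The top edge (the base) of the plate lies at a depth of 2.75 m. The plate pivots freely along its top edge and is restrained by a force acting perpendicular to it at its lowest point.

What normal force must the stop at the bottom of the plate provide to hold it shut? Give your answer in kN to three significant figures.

P ≈ 47.3 kN

γ = 1.26 × 9.81 = 12.3606 kN/m³.
With the apex down, the centroid sits h/3 = 3.8/3 = 1.26667 m below the base (the top edge), so the centroid depth is h_c = 2.75 + 1.26667 = 4.01667 m.
A = ½ × 1.3 × 3.8 = 2.47 m².
Resultant F = γ·h_c·A = 12.3606 × 4.01667 × 2.47 = 122.632 kN.
I_c = b·h³/36 = 1.3 × 3.8³/36 = 1.98149 m⁴.
Centre of pressure: y_p = y_c + I_c/(y_c·A) = 4.01667 + 1.98149/(4.01667 × 2.47) = 4.01667 + 0.199723 = 4.21639 m along the plane.
The resultant acts 1.26667 + 0.199723 = 1.46639 m (along the plate) below the hinge at the top edge, so the moment about the hinge is M = F × 1.46639 = 122.632 × 1.46639 = 179.826 kN·m.
A normal force at the bottom, 3.8 m from the hinge, must supply this moment: P = 179.826/3.8 = 47.3226 kN.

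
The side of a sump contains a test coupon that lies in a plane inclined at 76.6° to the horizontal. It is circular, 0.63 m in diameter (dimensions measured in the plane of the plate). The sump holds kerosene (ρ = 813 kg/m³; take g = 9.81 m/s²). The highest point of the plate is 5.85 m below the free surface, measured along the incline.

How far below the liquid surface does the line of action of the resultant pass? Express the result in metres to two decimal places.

γ = ρg = 813 × 9.81 / 1000 = 7.97553 kN/m³.
Let θ = 76.6° be the plate's angle to the horizontal; measure y along the incline from where the plane meets the free surface. Vertical depth h = y·sinθ with sinθ = 0.972776.
The centroid is at the centre, 0.315 m below the top of the plate, so y_c = 5.85 + 0.315 = 6.165 m and h_c = 6.165 × 0.972776 = 5.99716 m.
A = π(0.315)² = 0.311725 m².
Resultant F = γ·h_c·A = 7.97553 × 5.99716 × 0.311725 = 14.91 kN.
I_c = πr⁴/4 = π × 0.315⁴/4 = 0.00773272 m⁴.
Centre of pressure: y_p = y_c + I_c/(y_c·A) = 6.165 + 0.00773272/(6.165 × 0.311725) = 6.165 + 0.00402372 = 6.16902 m along the plane.
Vertically, h_p = y_p·sinθ = 6.16902 × 0.972776 = 6.00107 m.

h_p = 6.00 m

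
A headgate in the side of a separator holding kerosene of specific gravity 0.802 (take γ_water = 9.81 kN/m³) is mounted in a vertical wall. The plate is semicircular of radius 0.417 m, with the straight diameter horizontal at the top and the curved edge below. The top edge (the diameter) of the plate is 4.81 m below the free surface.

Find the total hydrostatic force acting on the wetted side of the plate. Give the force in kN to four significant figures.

F ≈ 10.72 kN

γ = 0.802 × 9.81 = 7.86762 kN/m³.
The centroid of a semicircle lies 4r/(3π) = 0.17698 m from the diameter, here below the top edge, so the centroid depth is h_c = 4.81 + 0.17698 = 4.98698 m.
A = πr²/2 = π × 0.417²/2 = 0.273144 m².
Resultant F = γ·h_c·A = 7.86762 × 4.98698 × 0.273144 = 10.717 kN.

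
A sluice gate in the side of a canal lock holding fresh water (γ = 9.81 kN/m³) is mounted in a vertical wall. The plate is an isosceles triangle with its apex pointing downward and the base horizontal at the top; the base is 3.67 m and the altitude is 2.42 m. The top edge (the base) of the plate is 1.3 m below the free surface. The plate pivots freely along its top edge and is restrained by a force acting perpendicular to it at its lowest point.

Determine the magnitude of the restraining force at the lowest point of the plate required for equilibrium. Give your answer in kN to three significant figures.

P ≈ 36.4 kN

γ = 9.81 kN/m³.
With the apex down, the centroid sits h/3 = 2.42/3 = 0.806667 m below the base (the top edge), so the centroid depth is h_c = 1.3 + 0.806667 = 2.10667 m.
A = ½ × 3.67 × 2.42 = 4.4407 m².
Resultant F = γ·h_c·A = 9.81 × 2.10667 × 4.4407 = 91.7734 kN.
I_c = b·h³/36 = 3.67 × 2.42³/36 = 1.44481 m⁴.
Centre of pressure: y_p = y_c + I_c/(y_c·A) = 2.10667 + 1.44481/(2.10667 × 4.4407) = 2.10667 + 0.154441 = 2.26111 m along the plane.
The resultant acts 0.806667 + 0.154441 = 0.961108 m (along the plate) below the hinge at the top edge, so the moment about the hinge is M = F × 0.961108 = 91.7734 × 0.961108 = 88.2041 kN·m.
A normal force at the bottom, 2.42 m from the hinge, must supply this moment: P = 88.2041/2.42 = 36.448 kN.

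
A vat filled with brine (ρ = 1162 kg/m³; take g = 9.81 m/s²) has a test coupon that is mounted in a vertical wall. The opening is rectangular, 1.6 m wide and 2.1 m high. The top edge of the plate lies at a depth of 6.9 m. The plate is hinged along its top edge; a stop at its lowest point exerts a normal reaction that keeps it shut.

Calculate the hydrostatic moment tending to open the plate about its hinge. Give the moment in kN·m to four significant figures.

M ≈ 333.8 kN·m

γ = ρg = 1162 × 9.81 / 1000 = 11.39922 kN/m³.
The centroid lies 2.1/2 = 1.05 m below the top edge, so the centroid depth is h_c = 6.9 + 1.05 = 7.95 m.
A = 1.6 × 2.1 = 3.36 m².
Resultant F = γ·h_c·A = 11.39922 × 7.95 × 3.36 = 304.496 kN.
I_c = b·h³/12 = 1.6 × 2.1³/12 = 1.2348 m⁴.
Centre of pressure: y_p = y_c + I_c/(y_c·A) = 7.95 + 1.2348/(7.95 × 3.36) = 7.95 + 0.0462264 = 7.99623 m along the plane.
The resultant acts 1.05 + 0.0462264 = 1.09623 m (along the plate) below the hinge at the top edge, so the moment about the hinge is M = F × 1.09623 = 304.496 × 1.09623 = 333.798 kN·m.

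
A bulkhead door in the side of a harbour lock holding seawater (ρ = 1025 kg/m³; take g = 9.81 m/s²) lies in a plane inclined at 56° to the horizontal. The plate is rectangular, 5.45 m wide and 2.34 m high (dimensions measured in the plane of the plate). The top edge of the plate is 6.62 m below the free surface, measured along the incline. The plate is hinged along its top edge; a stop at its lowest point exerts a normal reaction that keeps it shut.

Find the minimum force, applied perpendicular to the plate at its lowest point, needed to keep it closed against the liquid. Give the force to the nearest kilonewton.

P ≈ 435 kN

γ = ρg = 1025 × 9.81 / 1000 = 10.05525 kN/m³.
Let θ = 56° be the plate's angle to the horizontal; measure y along the incline from where the plane meets the free surface. Vertical depth h = y·sinθ with sinθ = 0.829038.
The centroid lies 2.34/2 = 1.17 m below the top edge, so y_c = 6.62 + 1.17 = 7.79 m and h_c = 7.79 × 0.829038 = 6.45821 m.
A = 5.45 × 2.34 = 12.753 m².
Resultant F = γ·h_c·A = 10.05525 × 6.45821 × 12.753 = 828.166 kN.
I_c = b·h³/12 = 5.45 × 2.34³/12 = 5.81919 m⁴.
Centre of pressure: y_p = y_c + I_c/(y_c·A) = 7.79 + 5.81919/(7.79 × 12.753) = 7.79 + 0.0585751 = 7.84858 m along the plane.
The resultant acts 1.17 + 0.0585751 = 1.22858 m (along the plate) below the hinge at the top edge, so the moment about the hinge is M = F × 1.22858 = 828.166 × 1.22858 = 1017.47 kN·m.
A normal force at the bottom, 2.34 m from the hinge, must supply this moment: P = 1017.47/2.34 = 434.816 kN.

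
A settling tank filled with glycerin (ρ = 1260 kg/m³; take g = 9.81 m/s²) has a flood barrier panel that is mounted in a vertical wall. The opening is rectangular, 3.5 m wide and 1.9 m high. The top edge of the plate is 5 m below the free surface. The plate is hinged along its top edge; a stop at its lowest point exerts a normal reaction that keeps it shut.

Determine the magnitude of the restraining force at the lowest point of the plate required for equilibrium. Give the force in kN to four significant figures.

P ≈ 257.6 kN

γ = ρg = 1260 × 9.81 / 1000 = 12.3606 kN/m³.
The centroid lies 1.9/2 = 0.95 m below the top edge, so the centroid depth is h_c = 5 + 0.95 = 5.95 m.
A = 3.5 × 1.9 = 6.65 m².
Resultant F = γ·h_c·A = 12.3606 × 5.95 × 6.65 = 489.078 kN.
I_c = b·h³/12 = 3.5 × 1.9³/12 = 2.00054 m⁴.
Centre of pressure: y_p = y_c + I_c/(y_c·A) = 5.95 + 2.00054/(5.95 × 6.65) = 5.95 + 0.0505602 = 6.00056 m along the plane.
The resultant acts 0.95 + 0.0505602 = 1.00056 m (along the plate) below the hinge at the top edge, so the moment about the hinge is M = F × 1.00056 = 489.078 × 1.00056 = 489.352 kN·m.
A normal force at the bottom, 1.9 m from the hinge, must supply this moment: P = 489.352/1.9 = 257.554 kN.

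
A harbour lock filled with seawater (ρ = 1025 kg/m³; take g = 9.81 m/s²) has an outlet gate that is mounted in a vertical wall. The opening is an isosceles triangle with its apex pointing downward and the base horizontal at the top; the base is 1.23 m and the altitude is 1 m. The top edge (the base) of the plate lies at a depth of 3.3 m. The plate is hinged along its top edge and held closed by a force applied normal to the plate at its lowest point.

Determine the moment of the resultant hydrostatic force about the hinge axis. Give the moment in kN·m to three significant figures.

γ = ρg = 1025 × 9.81 / 1000 = 10.05525 kN/m³.
With the apex down, the centroid sits h/3 = 1/3 = 0.333333 m below the base (the top edge), so the centroid depth is h_c = 3.3 + 0.333333 = 3.63333 m.
A = ½ × 1.23 × 1 = 0.615 m².
Resultant F = γ·h_c·A = 10.05525 × 3.63333 × 0.615 = 22.4684 kN.
I_c = b·h³/36 = 1.23 × 1³/36 = 0.0341667 m⁴.
Centre of pressure: y_p = y_c + I_c/(y_c·A) = 3.63333 + 0.0341667/(3.63333 × 0.615) = 3.63333 + 0.0152905 = 3.64862 m along the plane.
The resultant acts 0.333333 + 0.0152905 = 0.348623 m (along the plate) below the hinge at the top edge, so the moment about the hinge is M = F × 0.348623 = 22.4684 × 0.348623 = 7.833 kN·m.

M ≈ 7.83 kN·m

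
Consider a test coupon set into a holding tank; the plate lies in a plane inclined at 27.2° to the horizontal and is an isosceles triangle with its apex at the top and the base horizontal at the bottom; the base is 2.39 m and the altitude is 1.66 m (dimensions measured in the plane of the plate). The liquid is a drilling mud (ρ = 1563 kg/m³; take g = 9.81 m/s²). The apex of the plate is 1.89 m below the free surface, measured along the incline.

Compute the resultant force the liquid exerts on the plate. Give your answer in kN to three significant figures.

F ≈ 41.7 kN

γ = ρg = 1563 × 9.81 / 1000 = 15.33303 kN/m³.
Let θ = 27.2° be the plate's angle to the horizontal; measure y along the incline from where the plane meets the free surface. Vertical depth h = y·sinθ with sinθ = 0.457098.
With the apex up, the centroid sits 2h/3 = 2 × 1.66/3 = 1.10667 m below the apex, so y_c = 1.89 + 1.10667 = 2.99667 m and h_c = 2.99667 × 0.457098 = 1.36977 m.
A = ½ × 2.39 × 1.66 = 1.9837 m².
Resultant F = γ·h_c·A = 15.33303 × 1.36977 × 1.9837 = 41.6631 kN.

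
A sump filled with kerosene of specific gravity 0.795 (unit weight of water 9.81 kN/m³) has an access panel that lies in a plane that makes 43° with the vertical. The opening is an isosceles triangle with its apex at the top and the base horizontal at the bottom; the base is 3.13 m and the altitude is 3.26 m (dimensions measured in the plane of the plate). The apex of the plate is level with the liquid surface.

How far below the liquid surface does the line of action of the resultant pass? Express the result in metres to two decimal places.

γ = 0.795 × 9.81 = 7.79895 kN/m³.
The plate makes 43° with the vertical, i.e. θ = 90° − 43° = 47° to the horizontal. Measuring y along the incline from the free-surface line, vertical depth h = y·sinθ with sinθ = 0.731354.
With the apex up, the centroid sits 2h/3 = 2 × 3.26/3 = 2.17333 m below the apex, so y_c = 2.17333 m and h_c = 2.17333 × 0.731354 = 1.58947 m.
A = ½ × 3.13 × 3.26 = 5.1019 m².
Resultant F = γ·h_c·A = 7.79895 × 1.58947 × 5.1019 = 63.2442 kN.
I_c = b·h³/36 = 3.13 × 3.26³/36 = 3.01228 m⁴.
Centre of pressure: y_p = y_c + I_c/(y_c·A) = 2.17333 + 3.01228/(2.17333 × 5.1019) = 2.17333 + 0.271668 = 2.445 m along the plane.
Vertically, h_p = y_p·sinθ = 2.445 × 0.731354 = 1.78816 m.

h_p = 1.79 m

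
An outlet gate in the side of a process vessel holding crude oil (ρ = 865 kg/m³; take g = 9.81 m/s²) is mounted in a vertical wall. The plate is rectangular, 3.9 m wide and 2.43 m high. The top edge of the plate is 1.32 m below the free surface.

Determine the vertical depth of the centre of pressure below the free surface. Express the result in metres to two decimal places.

h_p = 2.73 m

γ = ρg = 865 × 9.81 / 1000 = 8.48565 kN/m³.
The centroid lies 2.43/2 = 1.215 m below the top edge, so the centroid depth is h_c = 1.32 + 1.215 = 2.535 m.
A = 3.9 × 2.43 = 9.477 m².
Resultant F = γ·h_c·A = 8.48565 × 2.535 × 9.477 = 203.861 kN.
I_c = b·h³/12 = 3.9 × 2.43³/12 = 4.66339 m⁴.
Centre of pressure: y_p = y_c + I_c/(y_c·A) = 2.535 + 4.66339/(2.535 × 9.477) = 2.535 + 0.194112 = 2.72911 m along the plane.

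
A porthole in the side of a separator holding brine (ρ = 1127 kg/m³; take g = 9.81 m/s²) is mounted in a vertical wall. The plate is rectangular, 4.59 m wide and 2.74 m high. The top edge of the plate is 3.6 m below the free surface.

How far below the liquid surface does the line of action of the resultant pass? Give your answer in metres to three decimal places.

γ = ρg = 1127 × 9.81 / 1000 = 11.05587 kN/m³.
The centroid lies 2.74/2 = 1.37 m below the top edge, so the centroid depth is h_c = 3.6 + 1.37 = 4.97 m.
A = 4.59 × 2.74 = 12.5766 m².
Resultant F = γ·h_c·A = 11.05587 × 4.97 × 12.5766 = 691.055 kN.
I_c = b·h³/12 = 4.59 × 2.74³/12 = 7.86834 m⁴.
Centre of pressure: y_p = y_c + I_c/(y_c·A) = 4.97 + 7.86834/(4.97 × 12.5766) = 4.97 + 0.125882 = 5.09588 m along the plane.

h_p = 5.096 m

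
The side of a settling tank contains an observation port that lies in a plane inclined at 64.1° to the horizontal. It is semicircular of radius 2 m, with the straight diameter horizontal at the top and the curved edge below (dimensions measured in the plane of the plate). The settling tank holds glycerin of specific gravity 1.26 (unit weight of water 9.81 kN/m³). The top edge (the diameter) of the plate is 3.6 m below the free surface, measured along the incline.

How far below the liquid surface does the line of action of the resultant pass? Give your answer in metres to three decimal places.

γ = 1.26 × 9.81 = 12.3606 kN/m³.
Let θ = 64.1° be the plate's angle to the horizontal; measure y along the incline from where the plane meets the free surface. Vertical depth h = y·sinθ with sinθ = 0.899558.
The centroid of a semicircle lies 4r/(3π) = 0.848826 m from the diameter, here below the top edge, so y_c = 3.6 + 0.848826 = 4.44883 m and h_c = 4.44883 × 0.899558 = 4.00198 m.
A = πr²/2 = π × 2²/2 = 6.28319 m².
Resultant F = γ·h_c·A = 12.3606 × 4.00198 × 6.28319 = 310.81 kN.
I_c = (π/8 − 8/(9π))·r⁴ = 0.109757 × 2⁴ = 1.75611 m⁴.
Centre of pressure: y_p = y_c + I_c/(y_c·A) = 4.44883 + 1.75611/(4.44883 × 6.28319) = 4.44883 + 0.062824 = 4.51165 m along the plane.
Vertically, h_p = y_p·sinθ = 4.51165 × 0.899558 = 4.05849 m.

h_p = 4.058 m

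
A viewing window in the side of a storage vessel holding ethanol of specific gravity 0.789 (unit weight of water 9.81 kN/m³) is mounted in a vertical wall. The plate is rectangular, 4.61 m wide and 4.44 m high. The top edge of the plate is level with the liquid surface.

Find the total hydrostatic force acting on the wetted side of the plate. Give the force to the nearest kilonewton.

F ≈ 352 kN

γ = 0.789 × 9.81 = 7.74009 kN/m³.
The centroid lies 4.44/2 = 2.22 m below the top edge, so the centroid depth is h_c = 2.22 m.
A = 4.61 × 4.44 = 20.4684 m².
Resultant F = γ·h_c·A = 7.74009 × 2.22 × 20.4684 = 351.709 kN.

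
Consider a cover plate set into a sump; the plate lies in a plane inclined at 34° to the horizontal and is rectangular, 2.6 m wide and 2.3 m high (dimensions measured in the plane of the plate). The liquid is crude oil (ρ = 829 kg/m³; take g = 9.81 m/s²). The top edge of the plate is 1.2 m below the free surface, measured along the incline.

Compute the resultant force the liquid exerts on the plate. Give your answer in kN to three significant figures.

F ≈ 63.9 kN

γ = ρg = 829 × 9.81 / 1000 = 8.13249 kN/m³.
Let θ = 34° be the plate's angle to the horizontal; measure y along the incline from where the plane meets the free surface. Vertical depth h = y·sinθ with sinθ = 0.559193.
The centroid lies 2.3/2 = 1.15 m below the top edge, so y_c = 1.2 + 1.15 = 2.35 m and h_c = 2.35 × 0.559193 = 1.3141 m.
A = 2.6 × 2.3 = 5.98 m².
Resultant F = γ·h_c·A = 8.13249 × 1.3141 × 5.98 = 63.9077 kN.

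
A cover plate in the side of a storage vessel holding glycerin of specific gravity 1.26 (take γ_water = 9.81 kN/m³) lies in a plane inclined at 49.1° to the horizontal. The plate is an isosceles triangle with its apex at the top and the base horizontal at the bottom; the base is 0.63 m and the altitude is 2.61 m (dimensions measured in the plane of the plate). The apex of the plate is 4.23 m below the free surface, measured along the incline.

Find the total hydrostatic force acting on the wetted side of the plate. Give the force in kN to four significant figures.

γ = 1.26 × 9.81 = 12.3606 kN/m³.
Let θ = 49.1° be the plate's angle to the horizontal; measure y along the incline from where the plane meets the free surface. Vertical depth h = y·sinθ with sinθ = 0.755853.
With the apex up, the centroid sits 2h/3 = 2 × 2.61/3 = 1.74 m below the apex, so y_c = 4.23 + 1.74 = 5.97 m and h_c = 5.97 × 0.755853 = 4.51244 m.
A = ½ × 0.63 × 2.61 = 0.82215 m².
Resultant F = γ·h_c·A = 12.3606 × 4.51244 × 0.82215 = 45.8566 kN.

F ≈ 45.86 kN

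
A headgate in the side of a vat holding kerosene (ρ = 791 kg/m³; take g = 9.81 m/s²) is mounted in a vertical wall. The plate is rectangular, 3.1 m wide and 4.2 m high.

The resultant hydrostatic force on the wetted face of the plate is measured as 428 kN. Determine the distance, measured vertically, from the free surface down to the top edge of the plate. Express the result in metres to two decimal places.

d_top ≈ 2.14 m

γ = ρg = 791 × 9.81 / 1000 = 7.75971 kN/m³.
A = 3.1 × 4.2 = 13.02 m².
From F = γ·h_c·A, the centroid depth is h_c = 428/(7.75971 × 13.02) = 4.23631 m.
The centroid lies 4.2/2 = 2.1 m below the top edge, so the top edge sits at h_top = 4.23631 − 2.1 = 2.13631 m below the surface.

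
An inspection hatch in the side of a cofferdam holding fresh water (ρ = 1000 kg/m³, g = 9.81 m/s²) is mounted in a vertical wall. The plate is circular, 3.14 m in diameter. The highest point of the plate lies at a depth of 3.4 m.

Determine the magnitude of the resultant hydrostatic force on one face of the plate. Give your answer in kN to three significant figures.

F ≈ 378 kN

γ = ρg = 1000 × 9.81 = 9810 N/m³ = 9.81 kN/m³.
The centroid is at the centre, 1.57 m below the top of the plate, so the centroid depth is h_c = 3.4 + 1.57 = 4.97 m.
A = π(1.57)² = 7.74371 m².
Resultant F = γ·h_c·A = 9.81 × 4.97 × 7.74371 = 377.55 kN.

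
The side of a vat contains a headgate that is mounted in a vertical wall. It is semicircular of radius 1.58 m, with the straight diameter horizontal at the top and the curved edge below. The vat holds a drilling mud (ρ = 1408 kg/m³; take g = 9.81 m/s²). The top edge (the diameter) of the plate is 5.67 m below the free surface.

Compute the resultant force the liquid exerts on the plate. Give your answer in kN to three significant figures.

γ = ρg = 1408 × 9.81 / 1000 = 13.81248 kN/m³.
The centroid of a semicircle lies 4r/(3π) = 0.670573 m from the diameter, here below the top edge, so the centroid depth is h_c = 5.67 + 0.670573 = 6.34057 m.
A = πr²/2 = π × 1.58²/2 = 3.92134 m².
Resultant F = γ·h_c·A = 13.81248 × 6.34057 × 3.92134 = 343.427 kN.

F ≈ 343 kN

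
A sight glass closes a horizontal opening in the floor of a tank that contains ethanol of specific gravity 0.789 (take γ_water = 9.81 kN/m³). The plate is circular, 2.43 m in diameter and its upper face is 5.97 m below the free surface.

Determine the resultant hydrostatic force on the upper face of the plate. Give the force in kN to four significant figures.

γ = 0.789 × 9.81 = 7.74009 kN/m³.
The plate is horizontal, so pressure is uniform at p = γ·h = 7.74009 × 5.97 = 46.2083 kN/m².
A = π(1.215)² = 4.6377 m².
F = p·A = 46.2083 × 4.6377 = 214.3 kN.

F ≈ 214.3 kN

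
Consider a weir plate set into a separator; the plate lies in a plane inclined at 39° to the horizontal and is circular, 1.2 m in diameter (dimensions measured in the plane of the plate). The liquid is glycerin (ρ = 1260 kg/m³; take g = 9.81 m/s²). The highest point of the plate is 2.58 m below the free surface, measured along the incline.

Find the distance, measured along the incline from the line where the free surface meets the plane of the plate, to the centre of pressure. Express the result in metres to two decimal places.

γ = ρg = 1260 × 9.81 / 1000 = 12.3606 kN/m³.
Let θ = 39° be the plate's angle to the horizontal; measure y along the incline from where the plane meets the free surface. Vertical depth h = y·sinθ with sinθ = 0.629320.
The centroid is at the centre, 0.6 m below the top of the plate, so y_c = 2.58 + 0.6 = 3.18 m and h_c = 3.18 × 0.629320 = 2.00124 m.
A = π(0.6)² = 1.13097 m².
Resultant F = γ·h_c·A = 12.3606 × 2.00124 × 1.13097 = 27.9763 kN.
I_c = πr⁴/4 = π × 0.6⁴/4 = 0.101788 m⁴.
Centre of pressure: y_p = y_c + I_c/(y_c·A) = 3.18 + 0.101788/(3.18 × 1.13097) = 3.18 + 0.0283021 = 3.2083 m along the plane.

y_p = 3.21 m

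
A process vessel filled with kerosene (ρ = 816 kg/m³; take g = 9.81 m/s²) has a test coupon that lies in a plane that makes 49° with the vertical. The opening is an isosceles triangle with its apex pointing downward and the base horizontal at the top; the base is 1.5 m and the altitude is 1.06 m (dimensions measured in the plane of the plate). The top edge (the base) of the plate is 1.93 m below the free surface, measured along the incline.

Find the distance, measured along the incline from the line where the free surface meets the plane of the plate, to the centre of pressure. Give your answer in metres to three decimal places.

y_p = 2.311 m

γ = ρg = 816 × 9.81 / 1000 = 8.00496 kN/m³.
The plate makes 49° with the vertical, i.e. θ = 90° − 49° = 41° to the horizontal. Measuring y along the incline from the free-surface line, vertical depth h = y·sinθ with sinθ = 0.656059.
With the apex down, the centroid sits h/3 = 1.06/3 = 0.353333 m below the base (the top edge), so y_c = 1.93 + 0.353333 = 2.28333 m and h_c = 2.28333 × 0.656059 = 1.498 m.
A = ½ × 1.5 × 1.06 = 0.795 m².
Resultant F = γ·h_c·A = 8.00496 × 1.498 × 0.795 = 9.53319 kN.
I_c = b·h³/36 = 1.5 × 1.06³/36 = 0.0496257 m⁴.
Centre of pressure: y_p = y_c + I_c/(y_c·A) = 2.28333 + 0.0496257/(2.28333 × 0.795) = 2.28333 + 0.0273383 = 2.31067 m along the plane.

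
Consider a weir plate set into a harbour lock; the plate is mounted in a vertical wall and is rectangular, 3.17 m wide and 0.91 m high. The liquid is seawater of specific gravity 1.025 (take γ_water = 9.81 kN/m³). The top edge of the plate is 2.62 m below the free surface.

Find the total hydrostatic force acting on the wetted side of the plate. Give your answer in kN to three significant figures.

γ = 1.025 × 9.81 = 10.05525 kN/m³.
The centroid lies 0.91/2 = 0.455 m below the top edge, so the centroid depth is h_c = 2.62 + 0.455 = 3.075 m.
A = 3.17 × 0.91 = 2.8847 m².
Resultant F = γ·h_c·A = 10.05525 × 3.075 × 2.8847 = 89.1946 kN.

F ≈ 89.2 kN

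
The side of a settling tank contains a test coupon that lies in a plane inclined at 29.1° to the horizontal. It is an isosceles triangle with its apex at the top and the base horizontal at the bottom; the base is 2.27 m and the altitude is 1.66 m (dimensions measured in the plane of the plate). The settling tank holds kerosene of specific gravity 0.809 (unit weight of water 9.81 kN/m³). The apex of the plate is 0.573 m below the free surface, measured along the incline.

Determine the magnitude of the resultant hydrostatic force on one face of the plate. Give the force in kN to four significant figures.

γ = 0.809 × 9.81 = 7.93629 kN/m³.
Let θ = 29.1° be the plate's angle to the horizontal; measure y along the incline from where the plane meets the free surface. Vertical depth h = y·sinθ with sinθ = 0.486335.
With the apex up, the centroid sits 2h/3 = 2 × 1.66/3 = 1.10667 m below the apex, so y_c = 0.573 + 1.10667 = 1.67967 m and h_c = 1.67967 × 0.486335 = 0.816882 m.
A = ½ × 2.27 × 1.66 = 1.8841 m².
Resultant F = γ·h_c·A = 7.93629 × 0.816882 × 1.8841 = 12.2146 kN.

F ≈ 12.21 kN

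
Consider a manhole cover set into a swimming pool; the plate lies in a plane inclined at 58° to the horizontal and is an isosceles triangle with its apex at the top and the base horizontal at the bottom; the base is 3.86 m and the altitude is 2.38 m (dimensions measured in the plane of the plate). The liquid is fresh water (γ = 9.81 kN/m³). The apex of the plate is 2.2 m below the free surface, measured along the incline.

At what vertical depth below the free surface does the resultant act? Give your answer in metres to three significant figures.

γ = 9.81 kN/m³.
Let θ = 58° be the plate's angle to the horizontal; measure y along the incline from where the plane meets the free surface. Vertical depth h = y·sinθ with sinθ = 0.848048.
With the apex up, the centroid sits 2h/3 = 2 × 2.38/3 = 1.58667 m below the apex, so y_c = 2.2 + 1.58667 = 3.78667 m and h_c = 3.78667 × 0.848048 = 3.21128 m.
A = ½ × 3.86 × 2.38 = 4.5934 m².
Resultant F = γ·h_c·A = 9.81 × 3.21128 × 4.5934 = 144.704 kN.
I_c = b·h³/36 = 3.86 × 2.38³/36 = 1.44549 m⁴.
Centre of pressure: y_p = y_c + I_c/(y_c·A) = 3.78667 + 1.44549/(3.78667 × 4.5934) = 3.78667 + 0.0831043 = 3.86977 m along the plane.
Vertically, h_p = y_p·sinθ = 3.86977 × 0.848048 = 3.28175 m.

h_p = 3.28 m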